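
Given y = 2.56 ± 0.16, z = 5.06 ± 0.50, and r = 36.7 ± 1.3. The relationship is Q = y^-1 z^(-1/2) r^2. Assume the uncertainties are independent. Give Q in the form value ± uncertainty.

Products/powers → add relative errors in quadrature, weighted by exponent:
  (-1·δy/y)² = (-1×0.0625)² = 0.00391;  (−½·δz/z)² = (-0.5×0.0988)² = 0.00244;  (2·δr/r)² = (2×0.0354)² = 0.00502
δQ/Q = √(0.0114) = 0.107
Q = 234, so δQ = 0.107 × 234 = 24.9.

234 ± 24.9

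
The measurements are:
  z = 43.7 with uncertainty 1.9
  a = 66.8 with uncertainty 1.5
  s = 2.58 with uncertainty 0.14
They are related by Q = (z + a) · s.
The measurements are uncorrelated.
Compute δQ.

16.7

Let u = z + a = 110. δu = √(δz² + δa²) = √(3.61 + 2.25) = 2.42, so δu/u = 0.0219.
Q is then a monomial in u, s:
δQ/Q = √((δu/u)² + (1·δs/s)²) = √(0.000480 + 0.00294) = 0.0585
Q = 285, so δQ = 0.0585 × 285 = 16.7.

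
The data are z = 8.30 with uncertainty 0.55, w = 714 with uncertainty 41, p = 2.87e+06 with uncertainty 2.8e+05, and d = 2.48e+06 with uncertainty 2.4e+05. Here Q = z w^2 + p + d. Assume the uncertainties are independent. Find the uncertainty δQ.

Let h = z·w^2 = 4.23e+06. δh/h = √((1·δz/z)² + (2·δw/w)²) = √(0.00439 + 0.0132) = 0.133, so δh = 5.61e+05.
Q = h + p + d: δQ = √(δh² + δp² + δd²) = √(3.15e+11 + 7.84e+10 + 5.76e+10) = 6.71e+05

6.71e+05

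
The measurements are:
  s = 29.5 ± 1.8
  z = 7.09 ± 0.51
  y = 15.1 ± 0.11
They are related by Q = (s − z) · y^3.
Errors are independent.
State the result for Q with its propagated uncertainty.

Let u = s − z = 22.4. δu = √(δs² + δz²) = √(3.24 + 0.260) = 1.87, so δu/u = 0.0835.
Q is then a monomial in u, y:
δQ/Q = √((δu/u)² + (3·δy/y)²) = √(0.00697 + 0.000478) = 0.0863
Q = 77200, so δQ = 0.0863 × 77200 = 6660.

77200 ± 6660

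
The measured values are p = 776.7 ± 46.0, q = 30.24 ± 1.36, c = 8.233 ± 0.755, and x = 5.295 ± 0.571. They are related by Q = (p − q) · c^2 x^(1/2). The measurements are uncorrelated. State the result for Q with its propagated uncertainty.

Let u = p − q = 746.5. δu = √(δp² + δq²) = √(2120 + 1.85) = 46.0, so δu/u = 0.0617.
Q is then a monomial in u, c, x:
δQ/Q = √((δu/u)² + (2·δc/c)² + (½·δx/x)²) = √(0.00380 + 0.0336 + 0.00291) = 0.201
Q = 116400, so δQ = 0.201 × 116400 = 23400.

116400 ± 23400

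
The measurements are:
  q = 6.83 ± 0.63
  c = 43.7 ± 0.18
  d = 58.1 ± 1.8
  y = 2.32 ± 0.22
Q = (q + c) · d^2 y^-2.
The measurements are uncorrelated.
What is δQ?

6340

Let u = q + c = 50.5. δu = √(δq² + δc²) = √(0.397 + 0.0324) = 0.655, so δu/u = 0.0130.
Q is then a monomial in u, d, y:
δQ/Q = √((δu/u)² + (2·δd/d)² + (-2·δy/y)²) = √(0.000168 + 0.00384 + 0.0360) = 0.200
Q = 31700, so δQ = 0.200 × 31700 = 6340.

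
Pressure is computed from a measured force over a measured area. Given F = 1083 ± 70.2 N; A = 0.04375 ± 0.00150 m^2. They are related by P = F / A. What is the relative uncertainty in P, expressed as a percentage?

7.33%

Relative error in a monomial: (δP/P)² = Σ (nᵢ · δxᵢ/xᵢ)².
  (1·δF/F)² = (1×0.0648)² = 0.00420;  (-1·δA/A)² = (-1×0.0343)² = 0.00118
δP/P = √(0.00538) = 0.0733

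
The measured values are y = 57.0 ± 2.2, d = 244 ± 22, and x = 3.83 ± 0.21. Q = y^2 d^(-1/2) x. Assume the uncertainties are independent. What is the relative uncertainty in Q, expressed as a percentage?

Products/powers → add relative errors in quadrature, weighted by exponent:
  (2·δy/y)² = (2×0.0386)² = 0.00596;  (−½·δd/d)² = (-0.5×0.0902)² = 0.00203;  (1·δx/x)² = (1×0.0548)² = 0.00301
δQ/Q = √(0.0110) = 0.105

10.5%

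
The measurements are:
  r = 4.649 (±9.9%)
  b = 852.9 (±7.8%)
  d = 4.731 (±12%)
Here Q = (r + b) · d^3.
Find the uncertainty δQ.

Let u = r + b = 857.5. δu = √(δr² + δb²) = √(0.212 + 4430) = 66.5, so δu/u = 0.0776.
Q is then a monomial in u, d:
δQ/Q = √((δu/u)² + (3·δd/d)²) = √(0.00602 + 0.130) = 0.368
Q = 90810, so δQ = 0.368 × 90810 = 33400.

33400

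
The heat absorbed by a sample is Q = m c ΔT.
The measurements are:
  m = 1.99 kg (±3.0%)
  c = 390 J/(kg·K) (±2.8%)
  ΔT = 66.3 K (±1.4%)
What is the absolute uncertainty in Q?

2230 J

For a monomial Q ∝ m, c, ΔT, fractional errors add in quadrature:
  (1·δm/m)² = (1×0.0300)² = 0.000900;  (1·δc/c)² = (1×0.0280)² = 0.000784;  (1·δΔT/ΔT)² = (1×0.0140)² = 0.000196
δQ/Q = √(0.00188) = 0.0434
Q = 51500 J, so δQ = 0.0434 × 51500 = 2230 J.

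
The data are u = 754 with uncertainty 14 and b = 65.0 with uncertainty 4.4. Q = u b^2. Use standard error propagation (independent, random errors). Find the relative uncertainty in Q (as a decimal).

For a monomial Q ∝ u, b^2, fractional errors add in quadrature:
  (1·δu/u)² = (1×0.0186)² = 0.000345;  (2·δb/b)² = (2×0.0677)² = 0.0183
δQ/Q = √(0.0187) = 0.137

0.137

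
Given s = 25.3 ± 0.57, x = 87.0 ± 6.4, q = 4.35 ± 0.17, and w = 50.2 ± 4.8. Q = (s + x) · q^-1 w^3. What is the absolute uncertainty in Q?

Let u = s + x = 112. δu = √(δs² + δx²) = √(0.325 + 41.0) = 6.43, so δu/u = 0.0572.
Q is then a monomial in u, q, w:
δQ/Q = √((δu/u)² + (-1·δq/q)² + (3·δw/w)²) = √(0.00327 + 0.00153 + 0.0823) = 0.295
Q = 3.27e+06, so δQ = 0.295 × 3.27e+06 = 9.64e+05.

9.64e+05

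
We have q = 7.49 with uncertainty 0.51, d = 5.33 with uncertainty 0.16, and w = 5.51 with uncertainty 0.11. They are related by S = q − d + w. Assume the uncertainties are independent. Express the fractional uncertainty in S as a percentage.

For a sum/difference, combine absolute errors in quadrature:
  (δq)² = 0.260;  (δd)² = 0.0256;  (δw)² = 0.0121
δS = √(0.298) = 0.546
S = 7.67, so δS/S = 0.546/7.67 = 0.0711.

7.11%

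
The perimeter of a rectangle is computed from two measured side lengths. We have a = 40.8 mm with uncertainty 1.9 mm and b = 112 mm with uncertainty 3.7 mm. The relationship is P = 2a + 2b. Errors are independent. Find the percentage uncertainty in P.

2.72%

Absolute uncertainties add in quadrature for a linear combination:
  (2·δa)² = 14.4;  (2·δb)² = 54.8
δP = √(69.2) = 8.32 mm
P = 306 mm, so δP/P = 8.32/306 = 0.0272.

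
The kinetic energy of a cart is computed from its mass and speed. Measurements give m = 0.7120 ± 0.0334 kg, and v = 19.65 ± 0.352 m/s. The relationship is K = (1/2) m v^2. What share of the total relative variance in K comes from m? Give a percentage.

(δK/K)² = (1·δm/m)² + (2·δv/v)²
  m term: (1×0.0469)² = 0.00220
  v term: (2×0.0179)² = 0.00128
Total = 0.00348. Share from m = 0.00220/0.00348 = 0.632.

63.2%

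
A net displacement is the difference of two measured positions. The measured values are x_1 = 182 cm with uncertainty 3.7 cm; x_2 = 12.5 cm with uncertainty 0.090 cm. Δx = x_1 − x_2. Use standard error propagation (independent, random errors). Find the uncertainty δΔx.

Absolute uncertainties add in quadrature for a linear combination:
  (δx_1)² = 13.7;  (δx_2)² = 0.00810
δΔx = √(13.7) = 3.70 cm

3.70 cm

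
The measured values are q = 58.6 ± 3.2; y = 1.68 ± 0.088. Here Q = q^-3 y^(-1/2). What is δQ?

Each factor contributes (exponent × relative error)² to (δQ/Q)²:
  (-3·δq/q)² = (-3×0.0546)² = 0.0268;  (−½·δy/y)² = (-0.5×0.0524)² = 0.000686
δQ/Q = √(0.0275) = 0.166
Q = 3.83e-06, so δQ = 0.166 × 3.83e-06 = 6.36e-07.

6.36e-07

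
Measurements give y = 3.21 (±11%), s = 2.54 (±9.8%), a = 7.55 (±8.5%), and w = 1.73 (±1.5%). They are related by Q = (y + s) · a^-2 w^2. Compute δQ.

0.0568

Let u = y + s = 5.75. δu = √(δy² + δs²) = √(0.125 + 0.0620) = 0.432, so δu/u = 0.0751.
Q is then a monomial in u, a, w:
δQ/Q = √((δu/u)² + (-2·δa/a)² + (2·δw/w)²) = √(0.00565 + 0.0289 + 0.000900) = 0.188
Q = 0.302, so δQ = 0.188 × 0.302 = 0.0568.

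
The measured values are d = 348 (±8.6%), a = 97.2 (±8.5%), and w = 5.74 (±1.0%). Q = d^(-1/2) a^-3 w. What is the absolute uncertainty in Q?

Since Q is a product/quotient, work with relative uncertainties:
  (−½·δd/d)² = (-0.5×0.0860)² = 0.00185;  (-3·δa/a)² = (-3×0.0850)² = 0.0650;  (1·δw/w)² = (1×0.0100)² = 0.000100
δQ/Q = √(0.0670) = 0.259
Q = 3.35e-07, so δQ = 0.259 × 3.35e-07 = 8.67e-08.

8.67e-08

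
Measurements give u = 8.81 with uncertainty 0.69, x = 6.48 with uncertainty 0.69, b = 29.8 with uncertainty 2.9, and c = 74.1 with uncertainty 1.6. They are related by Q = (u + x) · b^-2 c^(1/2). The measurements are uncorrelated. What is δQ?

0.0304

Let w = u + x = 15.3. δw = √(δu² + δx²) = √(0.476 + 0.476) = 0.976, so δw/w = 0.0638.
Q is then a monomial in w, b, c:
δQ/Q = √((δw/w)² + (-2·δb/b)² + (½·δc/c)²) = √(0.00407 + 0.0379 + 0.000117) = 0.205
Q = 0.148, so δQ = 0.205 × 0.148 = 0.0304.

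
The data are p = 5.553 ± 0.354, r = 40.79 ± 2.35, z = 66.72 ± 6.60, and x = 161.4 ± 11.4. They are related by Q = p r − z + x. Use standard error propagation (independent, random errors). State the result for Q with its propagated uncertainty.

321.2 ± 23.5

Let w = p·r = 226.5. δw/w = √((1·δp/p)² + (1·δr/r)²) = √(0.00406 + 0.00332) = 0.0859, so δw = 19.5.
Q = w − z + x: δQ = √(δw² + δz² + δx²) = √(379 + 43.6 + 130) = 23.5
Q = 321.2.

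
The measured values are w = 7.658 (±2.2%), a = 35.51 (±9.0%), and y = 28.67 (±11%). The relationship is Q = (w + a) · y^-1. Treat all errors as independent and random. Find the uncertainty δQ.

0.200

Let u = w + a = 43.17. δu = √(δw² + δa²) = √(0.0284 + 10.2) = 3.20, so δu/u = 0.0741.
Q is then a monomial in u, y:
δQ/Q = √((δu/u)² + (-1·δy/y)²) = √(0.00550 + 0.0121) = 0.133
Q = 1.506, so δQ = 0.133 × 1.506 = 0.200.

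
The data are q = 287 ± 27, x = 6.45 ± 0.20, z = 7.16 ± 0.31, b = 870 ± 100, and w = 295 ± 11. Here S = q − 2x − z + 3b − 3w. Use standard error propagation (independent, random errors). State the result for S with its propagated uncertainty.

Absolute uncertainties add in quadrature for a linear combination:
  (δq)² = 729;  (2·δx)² = 0.160;  (δz)² = 0.0961;  (3·δb)² = 90000;  (3·δw)² = 1090
δS = √(91800) = 303
S = 1990.

1990 ± 303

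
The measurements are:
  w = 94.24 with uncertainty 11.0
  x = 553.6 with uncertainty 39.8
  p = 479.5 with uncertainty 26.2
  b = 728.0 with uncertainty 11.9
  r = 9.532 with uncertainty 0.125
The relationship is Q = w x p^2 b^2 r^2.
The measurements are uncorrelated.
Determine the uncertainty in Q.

1.04e+17

Each factor contributes (exponent × relative error)² to (δQ/Q)²:
  (1·δw/w)² = (1×0.117)² = 0.0136;  (1·δx/x)² = (1×0.0719)² = 0.00517;  (2·δp/p)² = (2×0.0546)² = 0.0119;  (2·δb/b)² = (2×0.0163)² = 0.00107;  (2·δr/r)² = (2×0.0131)² = 0.000688
δQ/Q = √(0.0325) = 0.180
Q = 5.776e+17, so δQ = 0.180 × 5.776e+17 = 1.04e+17.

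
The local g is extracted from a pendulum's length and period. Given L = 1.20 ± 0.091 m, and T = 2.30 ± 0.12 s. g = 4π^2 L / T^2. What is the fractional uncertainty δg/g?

For a monomial g ∝ L, T^-2, fractional errors add in quadrature:
  (1·δL/L)² = (1×0.0758)² = 0.00575;  (-2·δT/T)² = (-2×0.0522)² = 0.0109
δg/g = √(0.0166) = 0.129

0.129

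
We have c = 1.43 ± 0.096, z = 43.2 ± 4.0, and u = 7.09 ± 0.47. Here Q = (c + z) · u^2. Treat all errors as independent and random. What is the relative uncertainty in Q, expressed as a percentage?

Let w = c + z = 44.6. δw = √(δc² + δz²) = √(0.00922 + 16.0) = 4.00, so δw/w = 0.0897.
Q is then a monomial in w, u:
δQ/Q = √((δw/w)² + (2·δu/u)²) = √(0.00804 + 0.0176) = 0.160

16.0%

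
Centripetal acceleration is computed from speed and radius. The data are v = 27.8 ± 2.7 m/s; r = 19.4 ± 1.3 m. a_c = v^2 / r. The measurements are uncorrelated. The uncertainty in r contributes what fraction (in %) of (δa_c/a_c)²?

10.6%

(δa_c/a_c)² = (2·δv/v)² + (-1·δr/r)²
  v term: (2×0.0971)² = 0.0377
  r term: (-1×0.0670)² = 0.00449
Total = 0.0422. Share from r = 0.00449/0.0422 = 0.106.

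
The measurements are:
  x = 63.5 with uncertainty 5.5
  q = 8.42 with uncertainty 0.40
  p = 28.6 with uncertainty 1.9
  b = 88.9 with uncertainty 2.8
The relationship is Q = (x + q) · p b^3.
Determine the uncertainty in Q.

2e+08

Let u = x + q = 71.9. δu = √(δx² + δq²) = √(30.2 + 0.160) = 5.51, so δu/u = 0.0767.
Q is then a monomial in u, p, b:
δQ/Q = √((δu/u)² + (1·δp/p)² + (3·δb/b)²) = √(0.00588 + 0.00441 + 0.00893) = 0.139
Q = 1.45e+09, so δQ = 0.139 × 1.45e+09 = 2e+08.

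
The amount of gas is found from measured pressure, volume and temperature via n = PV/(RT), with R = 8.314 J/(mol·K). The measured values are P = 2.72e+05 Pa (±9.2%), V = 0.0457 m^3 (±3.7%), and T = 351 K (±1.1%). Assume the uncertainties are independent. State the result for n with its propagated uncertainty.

Relative error in a monomial: (δn/n)² = Σ (nᵢ · δxᵢ/xᵢ)².
  (1·δP/P)² = (1×0.0920)² = 0.00846;  (1·δV/V)² = (1×0.0370)² = 0.00137;  (-1·δT/T)² = (-1×0.0110)² = 0.000121
δn/n = √(0.00995) = 0.0998
n = 4.26 mol, so δn = 0.0998 × 4.26 = 0.425 mol.

4.26 ± 0.425 mol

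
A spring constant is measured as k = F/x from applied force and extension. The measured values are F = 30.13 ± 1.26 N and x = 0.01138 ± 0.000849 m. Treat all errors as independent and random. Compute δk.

226 N/m

Products/powers → add relative errors in quadrature, weighted by exponent:
  (1·δF/F)² = (1×0.0418)² = 0.00175;  (-1·δx/x)² = (-1×0.0746)² = 0.00557
δk/k = √(0.00731) = 0.0855
k = 2648 N/m, so δk = 0.0855 × 2648 = 226 N/m.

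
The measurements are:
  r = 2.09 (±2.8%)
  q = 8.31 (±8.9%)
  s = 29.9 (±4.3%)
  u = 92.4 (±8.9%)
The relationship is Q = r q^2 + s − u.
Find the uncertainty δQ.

27.3

Let p = r·q^2 = 144. δp/p = √((1·δr/r)² + (2·δq/q)²) = √(0.000784 + 0.0317) = 0.180, so δp = 26.0.
Q = p + s − u: δQ = √(δp² + δs² + δu²) = √(676 + 1.65 + 67.6) = 27.3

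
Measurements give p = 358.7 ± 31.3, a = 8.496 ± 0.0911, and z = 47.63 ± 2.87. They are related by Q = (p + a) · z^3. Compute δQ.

Let u = p + a = 367.2. δu = √(δp² + δa²) = √(980 + 0.00830) = 31.3, so δu/u = 0.0852.
Q is then a monomial in u, z:
δQ/Q = √((δu/u)² + (3·δz/z)²) = √(0.00727 + 0.0327) = 0.200
Q = 3.968e+07, so δQ = 0.200 × 3.968e+07 = 7.93e+06.

7.93e+06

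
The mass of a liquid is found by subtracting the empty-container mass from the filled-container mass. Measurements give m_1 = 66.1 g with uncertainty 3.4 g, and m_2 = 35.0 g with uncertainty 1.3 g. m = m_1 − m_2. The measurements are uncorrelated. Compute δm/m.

m is a linear combination, so absolute uncertainties add in quadrature:
  (δm_1)² = 11.6;  (δm_2)² = 1.69
δm = √(13.2) = 3.64 g
m = 31.1 g, so δm/m = 3.64/31.1 = 0.117.

0.117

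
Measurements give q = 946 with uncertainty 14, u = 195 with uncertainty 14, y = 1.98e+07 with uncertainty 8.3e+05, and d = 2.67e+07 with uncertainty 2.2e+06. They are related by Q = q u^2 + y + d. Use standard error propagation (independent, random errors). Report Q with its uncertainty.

Let p = q·u^2 = 3.6e+07. δp/p = √((1·δq/q)² + (2·δu/u)²) = √(0.000219 + 0.0206) = 0.144, so δp = 5.19e+06.
Q = p + y + d: δQ = √(δp² + δy² + δd²) = √(2.7e+13 + 6.89e+11 + 4.84e+12) = 5.7e+06
Q = 8.25e+07.

(8.25 ± 0.570) × 10^7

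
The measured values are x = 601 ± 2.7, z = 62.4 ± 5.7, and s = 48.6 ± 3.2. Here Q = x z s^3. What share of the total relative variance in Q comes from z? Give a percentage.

(δQ/Q)² = (1·δx/x)² + (1·δz/z)² + (3·δs/s)²
  x term: (1×0.00449)² = 2.02e-05
  z term: (1×0.0913)² = 0.00834
  s term: (3×0.0658)² = 0.0390
Total = 0.0474. Share from z = 0.00834/0.0474 = 0.176.

17.6%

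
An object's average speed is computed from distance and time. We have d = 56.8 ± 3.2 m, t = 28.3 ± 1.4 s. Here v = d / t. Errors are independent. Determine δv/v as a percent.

7.50%

v is a product of powers, so relative uncertainties combine in quadrature:
  (1·δd/d)² = (1×0.0563)² = 0.00317;  (-1·δt/t)² = (-1×0.0495)² = 0.00245
δv/v = √(0.00562) = 0.0750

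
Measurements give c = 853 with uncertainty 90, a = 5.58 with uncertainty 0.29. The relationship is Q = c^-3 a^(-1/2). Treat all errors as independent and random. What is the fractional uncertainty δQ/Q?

0.318

Relative error in a monomial: (δQ/Q)² = Σ (nᵢ · δxᵢ/xᵢ)².
  (-3·δc/c)² = (-3×0.106)² = 0.100;  (−½·δa/a)² = (-0.5×0.0520)² = 0.000675
δQ/Q = √(0.101) = 0.318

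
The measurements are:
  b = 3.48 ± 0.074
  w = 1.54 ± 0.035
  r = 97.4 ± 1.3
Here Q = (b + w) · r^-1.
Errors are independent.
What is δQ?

Let u = b + w = 5.02. δu = √(δb² + δw²) = √(0.00548 + 0.00123) = 0.0819, so δu/u = 0.0163.
Q is then a monomial in u, r:
δQ/Q = √((δu/u)² + (-1·δr/r)²) = √(0.000266 + 0.000178) = 0.0211
Q = 0.0515, so δQ = 0.0211 × 0.0515 = 0.00109.

0.00109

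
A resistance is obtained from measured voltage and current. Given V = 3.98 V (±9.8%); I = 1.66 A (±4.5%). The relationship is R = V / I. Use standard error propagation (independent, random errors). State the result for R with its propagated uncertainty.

2.40 ± 0.259 Ω

Since R is a product/quotient, work with relative uncertainties:
  (1·δV/V)² = (1×0.0980)² = 0.00960;  (-1·δI/I)² = (-1×0.0450)² = 0.00202
δR/R = √(0.0116) = 0.108
R = 2.40 Ω, so δR = 0.108 × 2.40 = 0.259 Ω.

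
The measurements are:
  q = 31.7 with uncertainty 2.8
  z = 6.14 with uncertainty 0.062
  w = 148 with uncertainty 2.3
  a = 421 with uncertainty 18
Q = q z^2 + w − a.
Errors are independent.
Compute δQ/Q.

Let p = q·z^2 = 1200. δp/p = √((1·δq/q)² + (2·δz/z)²) = √(0.00780 + 0.000408) = 0.0906, so δp = 108.
Q = p + w − a: δQ = √(δp² + δw² + δa²) = √(11700 + 5.29 + 324) = 110
Q = 922, so δQ/Q = 110/922 = 0.119.

0.119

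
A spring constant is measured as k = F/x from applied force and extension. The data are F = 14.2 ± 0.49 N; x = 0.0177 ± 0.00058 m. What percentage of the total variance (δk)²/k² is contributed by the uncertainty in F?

52.6%

(δk/k)² = (1·δF/F)² + (-1·δx/x)²
  F term: (1×0.0345)² = 0.00119
  x term: (-1×0.0328)² = 0.00107
Total = 0.00226. Share from F = 0.00119/0.00226 = 0.526.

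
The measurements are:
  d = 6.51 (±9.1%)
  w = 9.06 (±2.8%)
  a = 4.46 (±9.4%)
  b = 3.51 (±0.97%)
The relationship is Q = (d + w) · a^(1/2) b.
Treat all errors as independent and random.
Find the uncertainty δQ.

Let u = d + w = 15.6. δu = √(δd² + δw²) = √(0.351 + 0.0644) = 0.644, so δu/u = 0.0414.
Q is then a monomial in u, a, b:
δQ/Q = √((δu/u)² + (½·δa/a)² + (1·δb/b)²) = √(0.00171 + 0.00221 + 9.41e-05) = 0.0634
Q = 115, so δQ = 0.0634 × 115 = 7.31.

7.31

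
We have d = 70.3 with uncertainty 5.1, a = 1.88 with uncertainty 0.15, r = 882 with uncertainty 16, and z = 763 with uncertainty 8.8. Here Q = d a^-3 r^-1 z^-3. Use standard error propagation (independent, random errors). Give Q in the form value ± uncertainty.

(2.70 ± 0.684) × 10^-11

Each factor contributes (exponent × relative error)² to (δQ/Q)²:
  (1·δd/d)² = (1×0.0725)² = 0.00526;  (-3·δa/a)² = (-3×0.0798)² = 0.0573;  (-1·δr/r)² = (-1×0.0181)² = 0.000329;  (-3·δz/z)² = (-3×0.0115)² = 0.00120
δQ/Q = √(0.0641) = 0.253
Q = 2.7e-11, so δQ = 0.253 × 2.7e-11 = 6.84e-12.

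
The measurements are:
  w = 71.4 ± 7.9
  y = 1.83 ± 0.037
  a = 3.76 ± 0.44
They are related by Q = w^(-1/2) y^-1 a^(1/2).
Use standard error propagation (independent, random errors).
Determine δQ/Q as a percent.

Relative error in a monomial: (δQ/Q)² = Σ (nᵢ · δxᵢ/xᵢ)².
  (−½·δw/w)² = (-0.5×0.111)² = 0.00306;  (-1·δy/y)² = (-1×0.0202)² = 0.000409;  (½·δa/a)² = (0.5×0.117)² = 0.00342
δQ/Q = √(0.00689) = 0.0830

8.30%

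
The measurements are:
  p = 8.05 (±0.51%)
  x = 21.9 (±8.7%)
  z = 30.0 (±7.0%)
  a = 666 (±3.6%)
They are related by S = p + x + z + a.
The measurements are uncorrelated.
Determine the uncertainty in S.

Absolute uncertainties add in quadrature for a linear combination:
  (δp)² = 0.00169;  (δx)² = 3.63;  (δz)² = 4.41;  (δa)² = 575
δS = √(583) = 24.1

24.1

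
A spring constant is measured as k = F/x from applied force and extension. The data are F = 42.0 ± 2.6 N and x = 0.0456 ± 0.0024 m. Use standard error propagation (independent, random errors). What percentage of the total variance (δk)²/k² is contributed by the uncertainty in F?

(δk/k)² = (1·δF/F)² + (-1·δx/x)²
  F term: (1×0.0619)² = 0.00383
  x term: (-1×0.0526)² = 0.00277
Total = 0.00660. Share from F = 0.00383/0.00660 = 0.580.

58.0%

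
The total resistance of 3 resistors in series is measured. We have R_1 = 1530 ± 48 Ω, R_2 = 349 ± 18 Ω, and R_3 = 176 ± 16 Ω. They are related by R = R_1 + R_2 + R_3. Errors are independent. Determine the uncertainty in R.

Absolute uncertainties add in quadrature for a linear combination:
  (δR_1)² = 2300;  (δR_2)² = 324;  (δR_3)² = 256
δR = √(2880) = 53.7 Ω

53.7 Ω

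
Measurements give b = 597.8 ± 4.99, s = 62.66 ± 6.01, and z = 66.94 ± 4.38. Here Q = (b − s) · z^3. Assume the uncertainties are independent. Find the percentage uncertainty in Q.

19.7%

Let u = b − s = 535.1. δu = √(δb² + δs²) = √(24.9 + 36.1) = 7.81, so δu/u = 0.0146.
Q is then a monomial in u, z:
δQ/Q = √((δu/u)² + (3·δz/z)²) = √(0.000213 + 0.0385) = 0.197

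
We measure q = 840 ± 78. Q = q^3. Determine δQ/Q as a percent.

27.9%

Q ∝ q^3, so δQ/Q = |3| · δq/q = 3 × 0.0929 = 0.279.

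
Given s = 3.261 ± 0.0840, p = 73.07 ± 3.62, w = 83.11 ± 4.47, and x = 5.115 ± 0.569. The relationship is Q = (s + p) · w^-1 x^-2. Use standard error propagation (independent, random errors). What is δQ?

0.00821

Let u = s + p = 76.33. δu = √(δs² + δp²) = √(0.00706 + 13.1) = 3.62, so δu/u = 0.0474.
Q is then a monomial in u, w, x:
δQ/Q = √((δu/u)² + (-1·δw/w)² + (-2·δx/x)²) = √(0.00225 + 0.00289 + 0.0495) = 0.234
Q = 0.03510, so δQ = 0.234 × 0.03510 = 0.00821.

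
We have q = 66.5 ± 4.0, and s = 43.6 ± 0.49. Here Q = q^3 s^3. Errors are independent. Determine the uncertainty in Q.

Q is a product of powers, so relative uncertainties combine in quadrature:
  (3·δq/q)² = (3×0.0602)² = 0.0326;  (3·δs/s)² = (3×0.0112)² = 0.00114
δQ/Q = √(0.0337) = 0.184
Q = 2.44e+10, so δQ = 0.184 × 2.44e+10 = 4.47e+09.

4.47e+09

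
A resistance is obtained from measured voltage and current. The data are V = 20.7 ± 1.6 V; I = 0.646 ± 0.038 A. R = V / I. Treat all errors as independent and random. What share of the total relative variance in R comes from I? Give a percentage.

36.7%

(δR/R)² = (1·δV/V)² + (-1·δI/I)²
  V term: (1×0.0773)² = 0.00597
  I term: (-1×0.0588)² = 0.00346
Total = 0.00943. Share from I = 0.00346/0.00943 = 0.367.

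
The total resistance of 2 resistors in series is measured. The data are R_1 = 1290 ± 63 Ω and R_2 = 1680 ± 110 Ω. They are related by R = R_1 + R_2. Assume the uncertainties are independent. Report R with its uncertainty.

Each term contributes (cᵢ δxᵢ)² to (δR)²:
  (δR_1)² = 3970;  (δR_2)² = 12100
δR = √(16100) = 127 Ω
R = 2970 Ω.

2970 ± 127 Ω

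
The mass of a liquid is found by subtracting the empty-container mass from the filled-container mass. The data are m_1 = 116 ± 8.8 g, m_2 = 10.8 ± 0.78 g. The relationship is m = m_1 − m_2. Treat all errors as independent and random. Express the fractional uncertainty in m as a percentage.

8.40%

For a sum/difference, combine absolute errors in quadrature:
  (δm_1)² = 77.4;  (δm_2)² = 0.608
δm = √(78.0) = 8.83 g
m = 105 g, so δm/m = 8.83/105 = 0.0840.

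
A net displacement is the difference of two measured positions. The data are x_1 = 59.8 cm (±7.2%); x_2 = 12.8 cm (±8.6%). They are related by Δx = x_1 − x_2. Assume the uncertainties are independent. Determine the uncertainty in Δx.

Absolute uncertainties add in quadrature for a linear combination:
  (δx_1)² = 18.5;  (δx_2)² = 1.21
δΔx = √(19.7) = 4.44 cm

4.44 cm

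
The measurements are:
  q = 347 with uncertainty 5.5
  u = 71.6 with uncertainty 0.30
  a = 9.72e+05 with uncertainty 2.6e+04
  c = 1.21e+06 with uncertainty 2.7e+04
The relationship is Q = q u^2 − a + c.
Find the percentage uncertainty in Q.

2.44%

Let p = q·u^2 = 1.78e+06. δp/p = √((1·δq/q)² + (2·δu/u)²) = √(0.000251 + 7.02e-05) = 0.0179, so δp = 31900.
Q = p − a + c: δQ = √(δp² + δa² + δc²) = √(1.02e+09 + 6.76e+08 + 7.29e+08) = 49200
Q = 2.02e+06, so δQ/Q = 49200/2.02e+06 = 0.0244.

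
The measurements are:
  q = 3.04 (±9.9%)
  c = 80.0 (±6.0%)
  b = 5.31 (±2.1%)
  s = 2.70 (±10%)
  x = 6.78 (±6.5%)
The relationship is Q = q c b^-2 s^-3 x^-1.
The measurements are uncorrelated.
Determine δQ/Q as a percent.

33.1%

For a monomial Q ∝ q, c, b^-2, s^-3, x^-1, fractional errors add in quadrature:
  (1·δq/q)² = (1×0.0990)² = 0.00980;  (1·δc/c)² = (1×0.0600)² = 0.00360;  (-2·δb/b)² = (-2×0.0210)² = 0.00176;  (-3·δs/s)² = (-3×0.100)² = 0.0900;  (-1·δx/x)² = (-1×0.0650)² = 0.00423
δQ/Q = √(0.109) = 0.331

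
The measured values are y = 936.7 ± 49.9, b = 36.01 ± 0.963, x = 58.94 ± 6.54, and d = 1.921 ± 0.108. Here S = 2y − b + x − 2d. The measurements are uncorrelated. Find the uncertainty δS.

100

Each term contributes (cᵢ δxᵢ)² to (δS)²:
  (2·δy)² = 9960;  (δb)² = 0.927;  (δx)² = 42.8;  (2·δd)² = 0.0467
δS = √(10000) = 100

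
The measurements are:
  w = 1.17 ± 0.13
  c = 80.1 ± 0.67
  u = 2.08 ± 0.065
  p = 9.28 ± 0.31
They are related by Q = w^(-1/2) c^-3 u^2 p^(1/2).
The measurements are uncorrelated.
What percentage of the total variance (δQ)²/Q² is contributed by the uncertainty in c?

(δQ/Q)² = (−½·δw/w)² + (-3·δc/c)² + (2·δu/u)² + (½·δp/p)²
  w term: (-0.5×0.111)² = 0.00309
  c term: (-3×0.00836)² = 0.000630
  u term: (2×0.0312)² = 0.00391
  p term: (0.5×0.0334)² = 0.000279
Total = 0.00790. Share from c = 0.000630/0.00790 = 0.0797.

7.97%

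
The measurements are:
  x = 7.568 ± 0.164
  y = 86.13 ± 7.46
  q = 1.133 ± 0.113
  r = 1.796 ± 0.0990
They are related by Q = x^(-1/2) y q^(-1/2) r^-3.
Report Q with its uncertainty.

Each factor contributes (exponent × relative error)² to (δQ/Q)²:
  (−½·δx/x)² = (-0.5×0.0217)² = 0.000117;  (1·δy/y)² = (1×0.0866)² = 0.00750;  (−½·δq/q)² = (-0.5×0.0997)² = 0.00249;  (-3·δr/r)² = (-3×0.0551)² = 0.0273
δQ/Q = √(0.0375) = 0.194
Q = 5.077, so δQ = 0.194 × 5.077 = 0.983.

5.077 ± 0.983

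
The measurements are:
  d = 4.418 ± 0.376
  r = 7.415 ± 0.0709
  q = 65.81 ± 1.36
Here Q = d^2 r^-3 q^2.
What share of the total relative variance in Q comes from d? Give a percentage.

92.0%

(δQ/Q)² = (2·δd/d)² + (-3·δr/r)² + (2·δq/q)²
  d term: (2×0.0851)² = 0.0290
  r term: (-3×0.00956)² = 0.000823
  q term: (2×0.0207)² = 0.00171
Total = 0.0315. Share from d = 0.0290/0.0315 = 0.920.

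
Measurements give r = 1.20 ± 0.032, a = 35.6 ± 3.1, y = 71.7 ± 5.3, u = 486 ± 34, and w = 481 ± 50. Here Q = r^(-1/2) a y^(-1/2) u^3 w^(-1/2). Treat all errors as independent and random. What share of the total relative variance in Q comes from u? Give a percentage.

(δQ/Q)² = (−½·δr/r)² + (1·δa/a)² + (−½·δy/y)² + (3·δu/u)² + (−½·δw/w)²
  r term: (-0.5×0.0267)² = 0.000178
  a term: (1×0.0871)² = 0.00758
  y term: (-0.5×0.0739)² = 0.00137
  u term: (3×0.0700)² = 0.0440
  w term: (-0.5×0.104)² = 0.00270
Total = 0.0559. Share from u = 0.0440/0.0559 = 0.788.

78.8%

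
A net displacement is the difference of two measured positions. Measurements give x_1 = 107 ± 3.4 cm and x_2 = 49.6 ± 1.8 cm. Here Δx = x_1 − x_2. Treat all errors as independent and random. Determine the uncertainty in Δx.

Δx is a linear combination, so absolute uncertainties add in quadrature:
  (δx_1)² = 11.6;  (δx_2)² = 3.24
δΔx = √(14.8) = 3.85 cm

3.85 cm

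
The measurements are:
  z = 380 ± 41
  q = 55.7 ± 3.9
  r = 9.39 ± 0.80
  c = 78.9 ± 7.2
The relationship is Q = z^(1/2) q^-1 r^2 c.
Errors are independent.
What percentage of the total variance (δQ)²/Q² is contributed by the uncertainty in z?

6.44%

(δQ/Q)² = (½·δz/z)² + (-1·δq/q)² + (2·δr/r)² + (1·δc/c)²
  z term: (0.5×0.108)² = 0.00291
  q term: (-1×0.0700)² = 0.00490
  r term: (2×0.0852)² = 0.0290
  c term: (1×0.0913)² = 0.00833
Total = 0.0452. Share from z = 0.00291/0.0452 = 0.0644.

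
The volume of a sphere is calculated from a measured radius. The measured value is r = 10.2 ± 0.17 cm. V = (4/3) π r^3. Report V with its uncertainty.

V ∝ r^3, so δV/V = |3| · δr/r = 3 × 0.0167 = 0.0500.
V = 4450 cm^3, so δV = 0.0500 × 4450 = 222 cm^3.

4450 ± 222 cm^3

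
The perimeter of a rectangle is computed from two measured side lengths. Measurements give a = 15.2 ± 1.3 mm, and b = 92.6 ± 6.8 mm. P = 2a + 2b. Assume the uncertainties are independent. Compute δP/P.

0.0642

P is a linear combination, so absolute uncertainties add in quadrature:
  (2·δa)² = 6.76;  (2·δb)² = 185
δP = √(192) = 13.8 mm
P = 216 mm, so δP/P = 13.8/216 = 0.0642.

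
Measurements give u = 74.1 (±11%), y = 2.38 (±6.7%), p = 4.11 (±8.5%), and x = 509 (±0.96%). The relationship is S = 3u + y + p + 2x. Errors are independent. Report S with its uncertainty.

1250 ± 26.3

Absolute uncertainties add in quadrature for a linear combination:
  (3·δu)² = 598;  (δy)² = 0.0254;  (δp)² = 0.122;  (2·δx)² = 95.5
δS = √(694) = 26.3
S = 1250.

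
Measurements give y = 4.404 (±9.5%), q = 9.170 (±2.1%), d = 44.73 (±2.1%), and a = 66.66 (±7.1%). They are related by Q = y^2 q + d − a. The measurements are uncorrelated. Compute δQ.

Let p = y^2·q = 177.9. δp/p = √((2·δy/y)² + (1·δq/q)²) = √(0.0361 + 0.000441) = 0.191, so δp = 34.0.
Q = p + d − a: δQ = √(δp² + δd² + δa²) = √(1160 + 0.882 + 22.4) = 34.3

34.3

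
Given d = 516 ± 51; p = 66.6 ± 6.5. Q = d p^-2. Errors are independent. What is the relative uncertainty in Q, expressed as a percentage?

For a monomial Q ∝ d, p^-2, fractional errors add in quadrature:
  (1·δd/d)² = (1×0.0988)² = 0.00977;  (-2·δp/p)² = (-2×0.0976)² = 0.0381
δQ/Q = √(0.0479) = 0.219

21.9%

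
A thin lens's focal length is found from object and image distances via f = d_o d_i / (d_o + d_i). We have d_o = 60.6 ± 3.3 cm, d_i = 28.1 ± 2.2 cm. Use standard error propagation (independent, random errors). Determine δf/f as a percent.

∂f/∂d_o = (d_i/(d_o+d_i))² = 0.100;  ∂f/∂d_i = (d_o/(d_o+d_i))² = 0.467
δf = √((∂f/∂d_o · δd_o)² + (∂f/∂d_i · δd_i)²) = √(0.110 + 1.05) = 1.08 cm
f = 19.2 cm, so δf/f = 1.08/19.2 = 0.0562.

5.62%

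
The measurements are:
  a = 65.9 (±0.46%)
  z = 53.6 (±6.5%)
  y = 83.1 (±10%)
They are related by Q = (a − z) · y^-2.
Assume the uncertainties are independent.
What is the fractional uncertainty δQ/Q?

0.348

Let u = a − z = 12.3. δu = √(δa² + δz²) = √(0.0919 + 12.1) = 3.50, so δu/u = 0.284.
Q is then a monomial in u, y:
δQ/Q = √((δu/u)² + (-2·δy/y)²) = √(0.0808 + 0.0400) = 0.348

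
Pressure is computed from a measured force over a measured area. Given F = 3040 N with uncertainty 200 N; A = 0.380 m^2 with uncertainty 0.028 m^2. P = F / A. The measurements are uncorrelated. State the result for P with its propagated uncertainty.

Each factor contributes (exponent × relative error)² to (δP/P)²:
  (1·δF/F)² = (1×0.0658)² = 0.00433;  (-1·δA/A)² = (-1×0.0737)² = 0.00543
δP/P = √(0.00976) = 0.0988
P = 8000 Pa, so δP = 0.0988 × 8000 = 790 Pa.

8000 ± 790 Pa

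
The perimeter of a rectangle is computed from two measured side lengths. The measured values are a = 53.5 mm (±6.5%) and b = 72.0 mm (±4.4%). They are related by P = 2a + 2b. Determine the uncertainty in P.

9.41 mm

Sums and differences: (δP)² = Σ (cᵢ δxᵢ)².
  (2·δa)² = 48.4;  (2·δb)² = 40.1
δP = √(88.5) = 9.41 mm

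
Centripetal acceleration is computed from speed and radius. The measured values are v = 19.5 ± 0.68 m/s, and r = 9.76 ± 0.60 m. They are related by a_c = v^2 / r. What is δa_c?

Since a_c is a product/quotient, work with relative uncertainties:
  (2·δv/v)² = (2×0.0349)² = 0.00486;  (-1·δr/r)² = (-1×0.0615)² = 0.00378
δa_c/a_c = √(0.00864) = 0.0930
a_c = 39.0 m/s^2, so δa_c = 0.0930 × 39.0 = 3.62 m/s^2.

3.62 m/s^2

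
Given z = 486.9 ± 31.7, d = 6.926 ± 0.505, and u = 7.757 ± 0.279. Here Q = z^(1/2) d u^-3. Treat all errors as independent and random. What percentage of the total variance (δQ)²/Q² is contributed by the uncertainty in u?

(δQ/Q)² = (½·δz/z)² + (1·δd/d)² + (-3·δu/u)²
  z term: (0.5×0.0651)² = 0.00106
  d term: (1×0.0729)² = 0.00532
  u term: (-3×0.0360)² = 0.0116
Total = 0.0180. Share from u = 0.0116/0.0180 = 0.646.

64.6%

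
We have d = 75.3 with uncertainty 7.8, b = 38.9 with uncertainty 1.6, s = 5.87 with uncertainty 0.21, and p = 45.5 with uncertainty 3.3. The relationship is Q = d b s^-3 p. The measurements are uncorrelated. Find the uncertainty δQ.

113

Relative error in a monomial: (δQ/Q)² = Σ (nᵢ · δxᵢ/xᵢ)².
  (1·δd/d)² = (1×0.104)² = 0.0107;  (1·δb/b)² = (1×0.0411)² = 0.00169;  (-3·δs/s)² = (-3×0.0358)² = 0.0115;  (1·δp/p)² = (1×0.0725)² = 0.00526
δQ/Q = √(0.0292) = 0.171
Q = 659, so δQ = 0.171 × 659 = 113.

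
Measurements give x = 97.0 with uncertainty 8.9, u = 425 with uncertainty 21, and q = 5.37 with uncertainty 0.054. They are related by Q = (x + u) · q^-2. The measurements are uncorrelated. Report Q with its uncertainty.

Let w = x + u = 522. δw = √(δx² + δu²) = √(79.2 + 441) = 22.8, so δw/w = 0.0437.
Q is then a monomial in w, q:
δQ/Q = √((δw/w)² + (-2·δq/q)²) = √(0.00191 + 0.000404) = 0.0481
Q = 18.1, so δQ = 0.0481 × 18.1 = 0.871.

18.1 ± 0.871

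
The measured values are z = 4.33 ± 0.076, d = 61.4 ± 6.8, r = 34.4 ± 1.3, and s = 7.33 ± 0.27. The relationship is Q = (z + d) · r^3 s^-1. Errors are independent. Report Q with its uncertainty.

(3.65 ± 0.576) × 10^5

Let u = z + d = 65.7. δu = √(δz² + δd²) = √(0.00578 + 46.2) = 6.80, so δu/u = 0.103.
Q is then a monomial in u, r, s:
δQ/Q = √((δu/u)² + (3·δr/r)² + (-1·δs/s)²) = √(0.0107 + 0.0129 + 0.00136) = 0.158
Q = 3.65e+05, so δQ = 0.158 × 3.65e+05 = 57600.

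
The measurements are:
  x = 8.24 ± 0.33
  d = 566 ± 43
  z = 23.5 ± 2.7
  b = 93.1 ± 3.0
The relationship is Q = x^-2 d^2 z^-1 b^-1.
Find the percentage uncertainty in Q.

20.9%

Q is a product of powers, so relative uncertainties combine in quadrature:
  (-2·δx/x)² = (-2×0.0400)² = 0.00642;  (2·δd/d)² = (2×0.0760)² = 0.0231;  (-1·δz/z)² = (-1×0.115)² = 0.0132;  (-1·δb/b)² = (-1×0.0322)² = 0.00104
δQ/Q = √(0.0437) = 0.209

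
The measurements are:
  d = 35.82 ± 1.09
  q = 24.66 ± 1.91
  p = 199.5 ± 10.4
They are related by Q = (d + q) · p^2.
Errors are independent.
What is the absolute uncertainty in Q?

Let u = d + q = 60.48. δu = √(δd² + δq²) = √(1.19 + 3.65) = 2.20, so δu/u = 0.0364.
Q is then a monomial in u, p:
δQ/Q = √((δu/u)² + (2·δp/p)²) = √(0.00132 + 0.0109) = 0.110
Q = 2.407e+06, so δQ = 0.110 × 2.407e+06 = 2.66e+05.

2.66e+05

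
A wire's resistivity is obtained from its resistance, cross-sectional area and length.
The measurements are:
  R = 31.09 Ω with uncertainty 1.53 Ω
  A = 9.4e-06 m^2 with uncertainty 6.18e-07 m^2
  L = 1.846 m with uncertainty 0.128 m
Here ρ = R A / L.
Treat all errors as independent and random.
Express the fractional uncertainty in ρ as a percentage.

Relative error in a monomial: (δρ/ρ)² = Σ (nᵢ · δxᵢ/xᵢ)².
  (1·δR/R)² = (1×0.0492)² = 0.00242;  (1·δA/A)² = (1×0.0657)² = 0.00432;  (-1·δL/L)² = (-1×0.0693)² = 0.00481
δρ/ρ = √(0.0116) = 0.107

10.7%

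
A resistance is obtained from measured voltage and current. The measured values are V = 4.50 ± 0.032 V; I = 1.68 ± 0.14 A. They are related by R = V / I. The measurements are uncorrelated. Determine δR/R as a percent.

Each factor contributes (exponent × relative error)² to (δR/R)²:
  (1·δV/V)² = (1×0.00711)² = 5.06e-05;  (-1·δI/I)² = (-1×0.0833)² = 0.00694
δR/R = √(0.00700) = 0.0836

8.36%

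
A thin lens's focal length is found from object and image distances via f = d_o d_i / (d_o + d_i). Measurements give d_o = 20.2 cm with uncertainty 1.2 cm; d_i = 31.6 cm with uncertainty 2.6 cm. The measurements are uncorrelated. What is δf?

0.596 cm

∂f/∂d_o = (d_i/(d_o+d_i))² = 0.372;  ∂f/∂d_i = (d_o/(d_o+d_i))² = 0.152
δf = √((∂f/∂d_o · δd_o)² + (∂f/∂d_i · δd_i)²) = √(0.199 + 0.156) = 0.596 cm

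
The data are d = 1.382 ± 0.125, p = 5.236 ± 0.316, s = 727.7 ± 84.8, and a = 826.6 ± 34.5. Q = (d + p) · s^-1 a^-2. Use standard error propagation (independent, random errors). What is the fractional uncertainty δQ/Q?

Let u = d + p = 6.618. δu = √(δd² + δp²) = √(0.0156 + 0.0999) = 0.340, so δu/u = 0.0513.
Q is then a monomial in u, s, a:
δQ/Q = √((δu/u)² + (-1·δs/s)² + (-2·δa/a)²) = √(0.00264 + 0.0136 + 0.00697) = 0.152

0.152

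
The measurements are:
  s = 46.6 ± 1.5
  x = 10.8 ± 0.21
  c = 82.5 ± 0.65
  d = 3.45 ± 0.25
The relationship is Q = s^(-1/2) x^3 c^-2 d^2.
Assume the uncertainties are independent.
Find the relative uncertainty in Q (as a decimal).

For a monomial Q ∝ s^(-1/2), x^3, c^-2, d^2, fractional errors add in quadrature:
  (−½·δs/s)² = (-0.5×0.0322)² = 0.000259;  (3·δx/x)² = (3×0.0194)² = 0.00340;  (-2·δc/c)² = (-2×0.00788)² = 0.000248;  (2·δd/d)² = (2×0.0725)² = 0.0210
δQ/Q = √(0.0249) = 0.158

0.158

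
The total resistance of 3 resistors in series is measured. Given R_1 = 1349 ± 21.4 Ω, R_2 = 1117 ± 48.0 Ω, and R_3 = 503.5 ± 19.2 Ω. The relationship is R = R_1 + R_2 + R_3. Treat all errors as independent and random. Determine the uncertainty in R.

56.0 Ω

Each term contributes (cᵢ δxᵢ)² to (δR)²:
  (δR_1)² = 458;  (δR_2)² = 2300;  (δR_3)² = 369
δR = √(3130) = 56.0 Ω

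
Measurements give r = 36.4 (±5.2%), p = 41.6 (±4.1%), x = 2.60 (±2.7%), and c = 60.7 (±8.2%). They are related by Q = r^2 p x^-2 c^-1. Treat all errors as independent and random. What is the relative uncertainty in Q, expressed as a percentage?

14.9%

Relative error in a monomial: (δQ/Q)² = Σ (nᵢ · δxᵢ/xᵢ)².
  (2·δr/r)² = (2×0.0520)² = 0.0108;  (1·δp/p)² = (1×0.0410)² = 0.00168;  (-2·δx/x)² = (-2×0.0270)² = 0.00292;  (-1·δc/c)² = (-1×0.0820)² = 0.00672
δQ/Q = √(0.0221) = 0.149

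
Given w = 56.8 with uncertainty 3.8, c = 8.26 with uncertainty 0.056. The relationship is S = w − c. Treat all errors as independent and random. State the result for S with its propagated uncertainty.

Absolute uncertainties add in quadrature for a linear combination:
  (δw)² = 14.4;  (δc)² = 0.00314
δS = √(14.4) = 3.80
S = 48.5.

48.5 ± 3.80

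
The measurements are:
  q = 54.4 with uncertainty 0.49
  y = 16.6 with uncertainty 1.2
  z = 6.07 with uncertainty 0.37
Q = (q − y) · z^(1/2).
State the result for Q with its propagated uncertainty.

Let u = q − y = 37.8. δu = √(δq² + δy²) = √(0.240 + 1.44) = 1.30, so δu/u = 0.0343.
Q is then a monomial in u, z:
δQ/Q = √((δu/u)² + (½·δz/z)²) = √(0.00118 + 0.000929) = 0.0459
Q = 93.1, so δQ = 0.0459 × 93.1 = 4.27.

93.1 ± 4.27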